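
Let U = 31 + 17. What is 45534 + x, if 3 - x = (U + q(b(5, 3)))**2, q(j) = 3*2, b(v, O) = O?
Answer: 42621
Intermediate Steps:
q(j) = 6
U = 48
x = -2913 (x = 3 - (48 + 6)**2 = 3 - 1*54**2 = 3 - 1*2916 = 3 - 2916 = -2913)
45534 + x = 45534 - 2913 = 42621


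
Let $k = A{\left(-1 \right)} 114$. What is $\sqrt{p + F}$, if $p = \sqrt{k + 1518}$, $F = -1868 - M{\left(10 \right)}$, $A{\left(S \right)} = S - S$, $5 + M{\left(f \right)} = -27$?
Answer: $\sqrt{-1836 + \sqrt{1518}} \approx 42.391 i$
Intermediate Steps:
$M{\left(f \right)} = -32$ ($M{\left(f \right)} = -5 - 27 = -32$)
$A{\left(S \right)} = 0$
$k = 0$ ($k = 0 \cdot 114 = 0$)
$F = -1836$ ($F = -1868 - -32 = -1868 + 32 = -1836$)
$p = \sqrt{1518}$ ($p = \sqrt{0 + 1518} = \sqrt{1518} \approx 38.962$)
$\sqrt{p + F} = \sqrt{\sqrt{1518} - 1836} = \sqrt{-1836 + \sqrt{1518}}$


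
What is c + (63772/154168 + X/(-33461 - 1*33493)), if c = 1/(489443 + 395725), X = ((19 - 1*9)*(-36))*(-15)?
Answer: 63387156159097/190351031339952 ≈ 0.33300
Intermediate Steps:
X = 5400 (X = ((19 - 9)*(-36))*(-15) = (10*(-36))*(-15) = -360*(-15) = 5400)
c = 1/885168 ≈ 1.1297e-6
c + (63772/154168 + X/(-33461 - 1*33493)) = 1/885168 + (63772/154168 + 5400/(-33461 - 1*33493)) = 1/885168 + (63772*(1/154168) + 5400/(-33461 - 33493)) = 1/885168 + (15943/38542 + 5400/(-66954)) = 1/885168 + (15943/38542 + 5400*(-1/66954)) = 1/885168 + (15943/38542 - 900/11159) = 1/885168 + 143220137/430090178 = 63387156159097/190351031339952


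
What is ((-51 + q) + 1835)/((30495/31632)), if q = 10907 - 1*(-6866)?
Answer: 206209008/10165 ≈ 20286.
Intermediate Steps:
q = 17773 (q = 10907 + 6866 = 17773)
((-51 + q) + 1835)/((30495/31632)) = ((-51 + 17773) + 1835)/((30495/31632)) = (17722 + 1835)/((30495*(1/31632))) = 19557/(10165/10544) = 19557*(10544/10165) = 206209008/10165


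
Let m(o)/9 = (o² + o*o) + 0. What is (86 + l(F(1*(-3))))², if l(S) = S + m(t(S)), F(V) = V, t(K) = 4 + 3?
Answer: 931225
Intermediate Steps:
t(K) = 7
m(o) = 18*o² (m(o) = 9*((o² + o*o) + 0) = 9*((o² + o²) + 0) = 9*(2*o² + 0) = 9*(2*o²) = 18*o²)
l(S) = 882 + S (l(S) = S + 18*7² = S + 18*49 = S + 882 = 882 + S)
(86 + l(F(1*(-3))))² = (86 + (882 + 1*(-3)))² = (86 + (882 - 3))² = (86 + 879)² = 965² = 931225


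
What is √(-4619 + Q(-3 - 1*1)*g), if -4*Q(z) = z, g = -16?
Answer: 3*I*√515 ≈ 68.081*I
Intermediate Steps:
Q(z) = -z/4
√(-4619 + Q(-3 - 1*1)*g) = √(-4619 - (-3 - 1*1)/4*(-16)) = √(-4619 - (-3 - 1)/4*(-16)) = √(-4619 - ¼*(-4)*(-16)) = √(-4619 + 1*(-16)) = √(-4619 - 16) = √(-4635) = 3*I*√515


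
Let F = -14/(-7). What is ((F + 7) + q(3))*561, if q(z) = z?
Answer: 6732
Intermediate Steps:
F = 2 (F = -14*(-⅐) = 2)
((F + 7) + q(3))*561 = ((2 + 7) + 3)*561 = (9 + 3)*561 = 12*561 = 6732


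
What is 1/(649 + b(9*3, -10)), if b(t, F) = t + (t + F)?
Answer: 1/693 ≈ 0.0014430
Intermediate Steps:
b(t, F) = F + 2*t (b(t, F) = t + (F + t) = F + 2*t)
1/(649 + b(9*3, -10)) = 1/(649 + (-10 + 2*(9*3))) = 1/(649 + (-10 + 2*27)) = 1/(649 + (-10 + 54)) = 1/(649 + 44) = 1/693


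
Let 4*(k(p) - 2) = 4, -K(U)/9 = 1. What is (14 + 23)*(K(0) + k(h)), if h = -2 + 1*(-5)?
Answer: -222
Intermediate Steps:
K(U) = -9 (K(U) = -9*1 = -9)
h = -7 (h = -2 - 5 = -7)
k(p) = 3 (k(p) = 2 + (1/4)*4 = 2 + 1 = 3)
(14 + 23)*(K(0) + k(h)) = (14 + 23)*(-9 + 3) = 37*(-6) = -222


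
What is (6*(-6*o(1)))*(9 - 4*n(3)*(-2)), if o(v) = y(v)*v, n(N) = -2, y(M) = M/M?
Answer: 252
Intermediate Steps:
y(M) = 1
o(v) = v (o(v) = 1*v = v)
(6*(-6*o(1)))*(9 - 4*n(3)*(-2)) = (6*(-6*1))*(9 - 4*(-2)*(-2)) = (6*(-6))*(9 + 8*(-2)) = -36*(9 - 16) = -36*(-7) = 252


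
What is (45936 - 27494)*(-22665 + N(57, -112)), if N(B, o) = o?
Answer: -420053434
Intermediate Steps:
(45936 - 27494)*(-22665 + N(57, -112)) = (45936 - 27494)*(-22665 - 112) = 18442*(-22777) = -420053434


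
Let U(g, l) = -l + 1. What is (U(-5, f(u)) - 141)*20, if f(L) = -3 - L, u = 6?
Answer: -2620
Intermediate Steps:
U(g, l) = 1 - l
(U(-5, f(u)) - 141)*20 = ((1 - (-3 - 1*6)) - 141)*20 = ((1 - (-3 - 6)) - 141)*20 = ((1 - 1*(-9)) - 141)*20 = ((1 + 9) - 141)*20 = (10 - 141)*20 = -131*20 = -2620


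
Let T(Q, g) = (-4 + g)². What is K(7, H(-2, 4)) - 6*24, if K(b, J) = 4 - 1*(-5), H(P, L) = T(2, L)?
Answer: -135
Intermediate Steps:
H(P, L) = (-4 + L)²
K(b, J) = 9 (K(b, J) = 4 + 5 = 9)
K(7, H(-2, 4)) - 6*24 = 9 - 6*24 = 9 - 144 = -135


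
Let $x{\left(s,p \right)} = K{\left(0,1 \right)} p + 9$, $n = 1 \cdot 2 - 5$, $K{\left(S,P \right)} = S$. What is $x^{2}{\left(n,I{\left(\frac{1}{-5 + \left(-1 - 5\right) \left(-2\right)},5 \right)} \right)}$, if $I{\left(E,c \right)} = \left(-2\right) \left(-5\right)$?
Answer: $81$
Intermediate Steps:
$n = -3$ ($n = 2 - 5 = -3$)
$I{\left(E,c \right)} = 10$
$x{\left(s,p \right)} = 9$ ($x{\left(s,p \right)} = 0 p + 9 = 0 + 9 = 9$)
$x^{2}{\left(n,I{\left(\frac{1}{-5 + \left(-1 - 5\right) \left(-2\right)},5 \right)} \right)} = 9^{2} = 81$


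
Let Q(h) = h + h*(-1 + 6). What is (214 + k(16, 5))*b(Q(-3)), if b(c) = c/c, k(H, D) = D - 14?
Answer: 205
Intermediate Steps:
k(H, D) = -14 + D
Q(h) = 6*h (Q(h) = h + h*5 = h + 5*h = 6*h)
b(c) = 1
(214 + k(16, 5))*b(Q(-3)) = (214 + (-14 + 5))*1 = (214 - 9)*1 = 205*1 = 205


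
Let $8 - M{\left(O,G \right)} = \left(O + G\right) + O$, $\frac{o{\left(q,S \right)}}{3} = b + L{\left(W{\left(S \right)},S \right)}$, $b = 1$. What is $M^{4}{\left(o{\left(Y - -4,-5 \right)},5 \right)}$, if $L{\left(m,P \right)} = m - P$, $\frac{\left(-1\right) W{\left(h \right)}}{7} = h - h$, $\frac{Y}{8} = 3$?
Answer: $1185921$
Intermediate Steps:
$Y = 24$ ($Y = 8 \cdot 3 = 24$)
$W{\left(h \right)} = 0$ ($W{\left(h \right)} = - 7 \left(h - h\right) = \left(-7\right) 0 = 0$)
$o{\left(q,S \right)} = 3 - 3 S$ ($o{\left(q,S \right)} = 3 \left(1 + \left(0 - S\right)\right) = 3 \left(1 - S\right) = 3 - 3 S$)
$M{\left(O,G \right)} = 8 - G - 2 O$ ($M{\left(O,G \right)} = 8 - \left(\left(O + G\right) + O\right) = 8 - \left(\left(G + O\right) + O\right) = 8 - \left(G + 2 O\right) = 8 - G - 2 O$)
$M^{4}{\left(o{\left(Y - -4,-5 \right)},5 \right)} = \left(8 - 5 - 2 \left(3 - -15\right)\right)^{4} = \left(8 - 5 - 2 \left(3 + 15\right)\right)^{4} = \left(8 - 5 - 36\right)^{4} = \left(-33\right)^{4} = 1185921$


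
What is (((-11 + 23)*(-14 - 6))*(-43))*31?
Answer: 319920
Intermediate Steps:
(((-11 + 23)*(-14 - 6))*(-43))*31 = ((12*(-20))*(-43))*31 = -240*(-43)*31 = 10320*31 = 319920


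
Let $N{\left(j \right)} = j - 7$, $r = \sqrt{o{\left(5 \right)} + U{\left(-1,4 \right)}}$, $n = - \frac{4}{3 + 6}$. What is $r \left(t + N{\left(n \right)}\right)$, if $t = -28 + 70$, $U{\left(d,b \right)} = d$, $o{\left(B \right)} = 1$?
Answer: $0$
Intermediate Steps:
$t = 42$
$n = - \frac{4}{9} \approx -0.44444$
$r = 0$ ($r = \sqrt{1 - 1} = \sqrt{0} = 0$)
$N{\left(j \right)} = -7 + j$ ($N{\left(j \right)} = j - 7 = -7 + j$)
$r \left(t + N{\left(n \right)}\right) = 0 \left(42 - \frac{67}{9}\right) = 0 \cdot \frac{311}{9} = 0$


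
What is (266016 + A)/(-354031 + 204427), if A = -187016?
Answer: -19750/37401 ≈ -0.52806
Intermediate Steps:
(266016 + A)/(-354031 + 204427) = (266016 - 187016)/(-354031 + 204427) = 79000/(-149604) = 79000*(-1/149604) = -19750/37401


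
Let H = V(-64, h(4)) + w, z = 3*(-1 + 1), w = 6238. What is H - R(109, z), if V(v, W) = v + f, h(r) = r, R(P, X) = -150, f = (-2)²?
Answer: 6328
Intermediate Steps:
f = 4
z = 0 (z = 3*0 = 0)
V(v, W) = 4 + v (V(v, W) = v + 4 = 4 + v)
H = 6178 (H = (4 - 64) + 6238 = -60 + 6238 = 6178)
H - R(109, z) = 6178 - 1*(-150) = 6178 + 150 = 6328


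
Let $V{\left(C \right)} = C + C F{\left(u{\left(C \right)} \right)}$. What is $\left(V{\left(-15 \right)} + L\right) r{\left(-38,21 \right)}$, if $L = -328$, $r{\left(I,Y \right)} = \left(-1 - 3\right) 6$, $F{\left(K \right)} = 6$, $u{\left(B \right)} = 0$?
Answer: $10392$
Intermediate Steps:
$r{\left(I,Y \right)} = -24$ ($r{\left(I,Y \right)} = \left(-4\right) 6 = -24$)
$V{\left(C \right)} = 7 C$ ($V{\left(C \right)} = C + C 6 = C + 6 C = 7 C$)
$\left(V{\left(-15 \right)} + L\right) r{\left(-38,21 \right)} = \left(7 \left(-15\right) - 328\right) \left(-24\right) = \left(-105 - 328\right) \left(-24\right) = \left(-433\right) \left(-24\right) = 10392$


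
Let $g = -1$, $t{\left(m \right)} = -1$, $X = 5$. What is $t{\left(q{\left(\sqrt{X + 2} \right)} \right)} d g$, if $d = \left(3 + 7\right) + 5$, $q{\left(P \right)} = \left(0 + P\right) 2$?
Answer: $15$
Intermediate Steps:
$q{\left(P \right)} = 2 P$ ($q{\left(P \right)} = P 2 = 2 P$)
$d = 15$ ($d = 10 + 5 = 15$)
$t{\left(q{\left(\sqrt{X + 2} \right)} \right)} d g = \left(-1\right) 15 \left(-1\right) = \left(-15\right) \left(-1\right) = 15$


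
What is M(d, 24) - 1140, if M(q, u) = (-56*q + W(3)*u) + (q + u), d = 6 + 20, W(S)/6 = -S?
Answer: -2978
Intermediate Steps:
W(S) = -6*S (W(S) = 6*(-S) = -6*S)
d = 26
M(q, u) = -55*q - 17*u (M(q, u) = (-56*q + (-6*3)*u) + (q + u) = (-56*q - 18*u) + (q + u) = -55*q - 17*u)
M(d, 24) - 1140 = (-55*26 - 17*24) - 1140 = (-1430 - 408) - 1140 = -1838 - 1140 = -2978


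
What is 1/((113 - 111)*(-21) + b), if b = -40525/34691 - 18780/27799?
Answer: -964375109/42281806033 ≈ -0.022808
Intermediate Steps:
b = -1778051455/964375109 (b = -40525*1/34691 - 18780*1/27799 = -40525/34691 - 18780/27799 = -1778051455/964375109 ≈ -1.8437)
1/((113 - 111)*(-21) + b) = 1/((113 - 111)*(-21) - 1778051455/964375109) = 1/(2*(-21) - 1778051455/964375109) = 1/(-42 - 1778051455/964375109) = 1/(-42281806033/964375109) = -964375109/42281806033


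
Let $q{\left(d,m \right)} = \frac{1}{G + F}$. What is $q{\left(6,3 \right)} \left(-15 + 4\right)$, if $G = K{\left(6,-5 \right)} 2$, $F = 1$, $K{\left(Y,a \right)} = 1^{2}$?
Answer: $- \frac{11}{3} \approx -3.6667$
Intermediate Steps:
$K{\left(Y,a \right)} = 1$
$G = 2$ ($G = 1 \cdot 2 = 2$)
$q{\left(d,m \right)} = \frac{1}{3}$ ($q{\left(d,m \right)} = \frac{1}{2 + 1} = \frac{1}{3}$)
$q{\left(6,3 \right)} \left(-15 + 4\right) = \frac{-15 + 4}{3} = \frac{1}{3} \left(-11\right) = - \frac{11}{3}$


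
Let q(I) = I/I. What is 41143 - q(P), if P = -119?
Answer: 41142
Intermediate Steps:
q(I) = 1
41143 - q(P) = 41143 - 1*1 = 41143 - 1 = 41142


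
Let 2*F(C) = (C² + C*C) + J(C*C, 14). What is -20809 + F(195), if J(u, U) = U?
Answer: 17223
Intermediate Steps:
F(C) = 7 + C² (F(C) = ((C² + C*C) + 14)/2 = ((C² + C²) + 14)/2 = (2*C² + 14)/2 = (14 + 2*C²)/2 = 7 + C²)
-20809 + F(195) = -20809 + (7 + 195²) = -20809 + (7 + 38025) = -20809 + 38032 = 17223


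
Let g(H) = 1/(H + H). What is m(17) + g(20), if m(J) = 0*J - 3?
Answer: -119/40 ≈ -2.9750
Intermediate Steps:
m(J) = -3 (m(J) = 0 - 3 = -3)
g(H) = 1/(2*H)
m(17) + g(20) = -3 + (1/2)/20 = -3 + (1/2)*(1/20) = -3 + 1/40 = -119/40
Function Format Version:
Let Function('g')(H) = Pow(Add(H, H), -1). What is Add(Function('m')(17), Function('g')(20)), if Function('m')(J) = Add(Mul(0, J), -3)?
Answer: Rational(-119, 40) ≈ -2.9750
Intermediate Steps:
Function('m')(J) = -3 (Function('m')(J) = Add(0, -3) = -3)
Function('g')(H) = Mul(Rational(1, 2), Pow(H, -1)) (Function('g')(H) = Pow(Mul(2, H), -1) = Mul(Rational(1, 2), Pow(H, -1)))
Add(Function('m')(17), Function('g')(20)) = Add(-3, Mul(Rational(1, 2), Pow(20, -1))) = Add(-3, Mul(Rational(1, 2), Rational(1, 20))) = Add(-3, Rational(1, 40)) = Rational(-119, 40)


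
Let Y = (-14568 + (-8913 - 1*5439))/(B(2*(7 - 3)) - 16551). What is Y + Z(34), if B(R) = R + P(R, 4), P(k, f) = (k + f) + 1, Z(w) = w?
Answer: 19698/551 ≈ 35.750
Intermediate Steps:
P(k, f) = 1 + f + k (P(k, f) = (f + k) + 1 = 1 + f + k)
B(R) = 5 + 2*R (B(R) = R + (1 + 4 + R) = R + (5 + R) = 5 + 2*R)
Y = 964/551 (Y = (-14568 + (-8913 - 1*5439))/((5 + 2*(2*(7 - 3))) - 16551) = (-14568 + (-8913 - 5439))/((5 + 2*(2*4)) - 16551) = (-14568 - 14352)/((5 + 2*8) - 16551) = -28920/((5 + 16) - 16551) = -28920/(21 - 16551) = -28920/(-16530) = -28920*(-1/16530) = 964/551 ≈ 1.7495)
Y + Z(34) = 964/551 + 34 = 19698/551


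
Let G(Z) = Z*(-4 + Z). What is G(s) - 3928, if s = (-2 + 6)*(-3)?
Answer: -3736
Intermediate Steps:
s = -12 (s = 4*(-3) = -12)
G(s) - 3928 = -12*(-4 - 12) - 3928 = -12*(-16) - 3928 = 192 - 3928 = -3736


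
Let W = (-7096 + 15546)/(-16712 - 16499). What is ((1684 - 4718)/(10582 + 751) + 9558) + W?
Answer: 3597246027730/376380263 ≈ 9557.5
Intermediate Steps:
W = -8450/33211 (W = 8450/(-33211) = 8450*(-1/33211) = -8450/33211 ≈ -0.25443)
((1684 - 4718)/(10582 + 751) + 9558) + W = ((1684 - 4718)/(10582 + 751) + 9558) - 8450/33211 = (-3034/11333 + 9558) - 8450/33211 = 108317780/11333 - 8450/33211 = 3597246027730/376380263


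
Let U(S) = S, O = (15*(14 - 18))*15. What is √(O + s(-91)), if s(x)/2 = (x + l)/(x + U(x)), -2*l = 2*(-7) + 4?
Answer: I*√7445074/91 ≈ 29.984*I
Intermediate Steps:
O = -900 (O = (15*(-4))*15 = -60*15 = -900)
l = 5 (l = -(2*(-7) + 4)/2 = -(-14 + 4)/2 = -½*(-10) = 5)
s(x) = (5 + x)/x (s(x) = 2*((x + 5)/(x + x)) = 2*((5 + x)/((2*x))) = 2*((5 + x)*(1/(2*x))) = 2*((5 + x)/(2*x)) = (5 + x)/x)
√(O + s(-91)) = √(-900 + (5 - 91)/(-91)) = √(-900 - 1/91*(-86)) = √(-900 + 86/91) = √(-81814/91) = I*√7445074/91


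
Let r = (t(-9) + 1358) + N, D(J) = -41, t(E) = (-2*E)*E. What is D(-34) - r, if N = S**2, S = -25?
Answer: -1862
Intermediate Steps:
t(E) = -2*E**2
N = 625 (N = (-25)**2 = 625)
r = 1821 (r = (-2*(-9)**2 + 1358) + 625 = (-2*81 + 1358) + 625 = (-162 + 1358) + 625 = 1196 + 625 = 1821)
D(-34) - r = -41 - 1*1821 = -41 - 1821 = -1862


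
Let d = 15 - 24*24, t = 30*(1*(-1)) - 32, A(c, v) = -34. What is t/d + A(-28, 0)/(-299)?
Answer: 37612/167739 ≈ 0.22423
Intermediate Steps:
t = -62 (t = 30*(-1) - 32 = -30 - 32 = -62)
d = -561 (d = 15 - 576 = -561)
t/d + A(-28, 0)/(-299) = -62/(-561) - 34/(-299) = -62*(-1/561) - 34*(-1/299) = 62/561 + 34/299 = 37612/167739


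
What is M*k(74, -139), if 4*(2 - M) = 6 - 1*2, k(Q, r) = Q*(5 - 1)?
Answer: 296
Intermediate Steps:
k(Q, r) = 4*Q (k(Q, r) = Q*4 = 4*Q)
M = 1 (M = 2 - (6 - 1*2)/4 = 2 - (6 - 2)/4 = 2 - ¼*4 = 2 - 1 = 1)
M*k(74, -139) = 1*(4*74) = 1*296 = 296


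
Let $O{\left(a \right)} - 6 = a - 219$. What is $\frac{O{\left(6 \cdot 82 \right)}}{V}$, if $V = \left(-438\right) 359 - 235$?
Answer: $- \frac{279}{157477} \approx -0.0017717$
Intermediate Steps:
$V = -157477$ ($V = -157242 - 235 = -157477$)
$O{\left(a \right)} = -213 + a$ ($O{\left(a \right)} = 6 + \left(a - 219\right) = 6 + \left(-219 + a\right) = -213 + a$)
$\frac{O{\left(6 \cdot 82 \right)}}{V} = \frac{-213 + 6 \cdot 82}{-157477} = \left(-213 + 492\right) \left(- \frac{1}{157477}\right) = 279 \left(- \frac{1}{157477}\right) = - \frac{279}{157477}$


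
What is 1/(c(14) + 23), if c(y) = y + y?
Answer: 1/51 ≈ 0.019608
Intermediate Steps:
c(y) = 2*y
1/(c(14) + 23) = 1/(2*14 + 23) = 1/(28 + 23) = 1/51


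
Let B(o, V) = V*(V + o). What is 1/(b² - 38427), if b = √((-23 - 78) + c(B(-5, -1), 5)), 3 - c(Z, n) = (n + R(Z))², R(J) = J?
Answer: -1/38646 ≈ -2.5876e-5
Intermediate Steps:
c(Z, n) = 3 - (Z + n)² (c(Z, n) = 3 - (n + Z)² = 3 - (Z + n)²)
b = I*√219 (b = √((-23 - 78) + (3 - (-(-1 - 5) + 5)²)) = √(-101 + (3 - (-1*(-6) + 5)²)) = √(-101 + (3 - (6 + 5)²)) = √(-101 + (3 - 1*11²)) = √(-101 + (3 - 1*121)) = √(-101 + (3 - 121)) = √(-101 - 118) = √(-219) = I*√219 ≈ 14.799*I)
1/(b² - 38427) = 1/((I*√219)² - 38427) = 1/(-219 - 38427) = 1/(-38646) = -1/38646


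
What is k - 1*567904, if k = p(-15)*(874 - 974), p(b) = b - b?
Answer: -567904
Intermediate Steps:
p(b) = 0
k = 0 (k = 0*(874 - 974) = 0*(-100) = 0)
k - 1*567904 = 0 - 1*567904 = 0 - 567904 = -567904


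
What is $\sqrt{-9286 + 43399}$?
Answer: $\sqrt{34113} \approx 184.7$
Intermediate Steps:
$\sqrt{-9286 + 43399} = \sqrt{34113}$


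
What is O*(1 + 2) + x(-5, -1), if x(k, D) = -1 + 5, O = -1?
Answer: 1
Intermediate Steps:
x(k, D) = 4
O*(1 + 2) + x(-5, -1) = -(1 + 2) + 4 = -1*3 + 4 = -3 + 4 = 1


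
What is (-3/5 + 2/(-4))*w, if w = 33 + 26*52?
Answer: -3047/2 ≈ -1523.5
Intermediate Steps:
w = 1385 (w = 33 + 1352 = 1385)
(-3/5 + 2/(-4))*w = (-3/5 + 2/(-4))*1385 = (-3*⅕ + 2*(-¼))*1385 = (-⅗ - ½)*1385 = -11/10*1385 = -3047/2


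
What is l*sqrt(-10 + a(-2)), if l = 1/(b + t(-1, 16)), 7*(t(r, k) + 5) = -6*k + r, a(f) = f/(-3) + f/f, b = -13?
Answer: -35*I*sqrt(3)/669 ≈ -0.090616*I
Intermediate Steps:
a(f) = 1 - f/3 (a(f) = f*(-1/3) + 1 = -f/3 + 1 = 1 - f/3)
t(r, k) = -5 - 6*k/7 + r/7 (t(r, k) = -5 + (-6*k + r)/7 = -5 + (r - 6*k)/7 = -5 + (-6*k/7 + r/7) = -5 - 6*k/7 + r/7)
l = -7/223 (l = 1/(-13 + (-5 - 6/7*16 + (1/7)*(-1))) = 1/(-13 + (-5 - 96/7 - 1/7)) = 1/(-13 - 132/7) = 1/(-223/7) = -7/223 ≈ -0.031390)
l*sqrt(-10 + a(-2)) = -7*sqrt(-10 + (1 - 1/3*(-2)))/223 = -7*sqrt(-10 + (1 + 2/3))/223 = -7*sqrt(-10 + 5/3)/223 = -35*I*sqrt(3)/669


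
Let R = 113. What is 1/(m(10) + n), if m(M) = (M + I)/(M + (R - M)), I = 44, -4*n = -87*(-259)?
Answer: -452/2546013 ≈ -0.00017753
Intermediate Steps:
n = -22533/4 (n = -(-87)*(-259)/4 = -¼*22533 = -22533/4 ≈ -5633.3)
m(M) = 44/113 + M/113 (m(M) = (M + 44)/(M + (113 - M)) = (44 + M)/113 = (44 + M)*(1/113) = 44/113 + M/113)
1/(m(10) + n) = 1/((44/113 + (1/113)*10) - 22533/4) = 1/((44/113 + 10/113) - 22533/4) = 1/(54/113 - 22533/4) = 1/(-2546013/452) = -452/2546013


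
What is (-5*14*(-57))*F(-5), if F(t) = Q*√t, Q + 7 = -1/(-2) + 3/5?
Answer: -23541*I*√5 ≈ -52639.0*I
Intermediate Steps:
Q = -59/10 (Q = -7 + (-1/(-2) + 3/5) = -7 + (-1*(-½) + 3*(⅕)) = -7 + (½ + ⅗) = -7 + 11/10 = -59/10 ≈ -5.9000)
F(t) = -59*√t/10
(-5*14*(-57))*F(-5) = (-5*14*(-57))*(-59*I*√5/10) = (-70*(-57))*(-59*I*√5/10) = 3990*(-59*I*√5/10) = -23541*I*√5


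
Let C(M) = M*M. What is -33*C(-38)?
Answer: -47652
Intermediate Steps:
C(M) = M**2
-33*C(-38) = -33*(-38)**2 = -33*1444 = -47652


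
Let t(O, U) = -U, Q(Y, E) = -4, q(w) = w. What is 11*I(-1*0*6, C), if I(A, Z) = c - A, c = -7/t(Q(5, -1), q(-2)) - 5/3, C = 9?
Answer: -341/6 ≈ -56.833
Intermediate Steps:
c = -31/6 (c = -7/((-1*(-2))) - 5/3 = -7/2 - 5*⅓ = -7*½ - 5/3 = -7/2 - 5/3 = -31/6 ≈ -5.1667)
I(A, Z) = -31/6 - A
11*I(-1*0*6, C) = 11*(-31/6 - (-1*0)*6) = 11*(-31/6 - 0*6) = 11*(-31/6 - 1*0) = 11*(-31/6 + 0) = 11*(-31/6) = -341/6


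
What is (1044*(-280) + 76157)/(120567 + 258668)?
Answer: -216163/379235 ≈ -0.57000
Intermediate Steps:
(1044*(-280) + 76157)/(120567 + 258668) = (-292320 + 76157)/379235 = -216163*1/379235 = -216163/379235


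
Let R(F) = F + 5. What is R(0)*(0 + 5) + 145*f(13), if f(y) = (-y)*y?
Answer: -24480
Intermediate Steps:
R(F) = 5 + F
f(y) = -y²
R(0)*(0 + 5) + 145*f(13) = (5 + 0)*(0 + 5) + 145*(-1*13²) = 5*5 + 145*(-1*169) = 25 + 145*(-169) = 25 - 24505 = -24480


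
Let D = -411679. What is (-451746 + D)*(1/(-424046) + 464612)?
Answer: -170109282475877175/424046 ≈ -4.0116e+11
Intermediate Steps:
(-451746 + D)*(1/(-424046) + 464612) = (-451746 - 411679)*(1/(-424046) + 464612) = -863425*(-1/424046 + 464612) = -863425*197016860151/424046 = -170109282475877175/424046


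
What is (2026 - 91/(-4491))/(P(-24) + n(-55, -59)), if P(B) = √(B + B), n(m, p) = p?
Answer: -536832563/15848739 - 36395428*I*√3/15848739 ≈ -33.872 - 3.9775*I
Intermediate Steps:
P(B) = √2*√B (P(B) = √(2*B) = √2*√B)
(2026 - 91/(-4491))/(P(-24) + n(-55, -59)) = (2026 - 91/(-4491))/(√2*√(-24) - 59) = (2026 - 91*(-1/4491))/(√2*(2*I*√6) - 59) = (2026 + 91/4491)/(4*I*√3 - 59) = 9098857/(4491*(-59 + 4*I*√3))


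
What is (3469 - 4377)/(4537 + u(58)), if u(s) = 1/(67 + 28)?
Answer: -21565/107754 ≈ -0.20013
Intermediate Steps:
u(s) = 1/95
(3469 - 4377)/(4537 + u(58)) = (3469 - 4377)/(4537 + 1/95) = -908/431016/95 = -908*95/431016 = -21565/107754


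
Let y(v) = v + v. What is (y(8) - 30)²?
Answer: 196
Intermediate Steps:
y(v) = 2*v
(y(8) - 30)² = (2*8 - 30)² = (16 - 30)² = (-14)² = 196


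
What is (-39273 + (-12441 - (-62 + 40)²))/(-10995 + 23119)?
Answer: -26099/6062 ≈ -4.3053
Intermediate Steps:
(-39273 + (-12441 - (-62 + 40)²))/(-10995 + 23119) = (-39273 + (-12441 - 1*(-22)²))/12124 = (-39273 + (-12441 - 1*484))*(1/12124) = (-39273 + (-12441 - 484))*(1/12124) = (-39273 - 12925)*(1/12124) = -52198*1/12124 = -26099/6062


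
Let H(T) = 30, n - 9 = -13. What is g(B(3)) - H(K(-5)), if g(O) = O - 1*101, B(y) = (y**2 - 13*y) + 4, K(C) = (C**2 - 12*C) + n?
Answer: -157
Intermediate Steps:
n = -4 (n = 9 - 13 = -4)
K(C) = -4 + C**2 - 12*C (K(C) = (C**2 - 12*C) - 4 = -4 + C**2 - 12*C)
B(y) = 4 + y**2 - 13*y
g(O) = -101 + O (g(O) = O - 101 = -101 + O)
g(B(3)) - H(K(-5)) = (-101 + (4 + 3**2 - 13*3)) - 1*30 = (-101 + (4 + 9 - 39)) - 30 = (-101 - 26) - 30 = -127 - 30 = -157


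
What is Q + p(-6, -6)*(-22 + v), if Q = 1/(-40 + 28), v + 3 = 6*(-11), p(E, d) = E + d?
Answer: 13103/12 ≈ 1091.9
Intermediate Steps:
v = -69 (v = -3 + 6*(-11) = -3 - 66 = -69)
Q = -1/12 (Q = 1/(-12) = -1/12 ≈ -0.083333)
Q + p(-6, -6)*(-22 + v) = -1/12 + (-6 - 6)*(-22 - 69) = -1/12 - 12*(-91) = -1/12 + 1092 = 13103/12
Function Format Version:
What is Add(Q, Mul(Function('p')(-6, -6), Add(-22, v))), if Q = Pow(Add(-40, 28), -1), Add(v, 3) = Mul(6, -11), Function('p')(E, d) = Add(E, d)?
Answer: Rational(13103, 12) ≈ 1091.9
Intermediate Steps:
v = -69 (v = Add(-3, Mul(6, -11)) = Add(-3, -66) = -69)
Q = Rational(-1, 12) (Q = Pow(-12, -1) = Rational(-1, 12) ≈ -0.083333)
Add(Q, Mul(Function('p')(-6, -6), Add(-22, v))) = Add(Rational(-1, 12), Mul(Add(-6, -6), Add(-22, -69))) = Add(Rational(-1, 12), Mul(-12, -91)) = Add(Rational(-1, 12), 1092) = Rational(13103, 12)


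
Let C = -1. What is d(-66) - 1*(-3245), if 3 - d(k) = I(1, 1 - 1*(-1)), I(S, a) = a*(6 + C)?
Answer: 3238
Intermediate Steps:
I(S, a) = 5*a (I(S, a) = a*(6 - 1) = a*5 = 5*a)
d(k) = -7 (d(k) = 3 - 5*(1 - 1*(-1)) = 3 - 5*(1 + 1) = 3 - 5*2 = 3 - 1*10 = 3 - 10 = -7)
d(-66) - 1*(-3245) = -7 - 1*(-3245) = -7 + 3245 = 3238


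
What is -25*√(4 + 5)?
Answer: -75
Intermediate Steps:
-25*√(4 + 5) = -25*√9 = -25*3 = -75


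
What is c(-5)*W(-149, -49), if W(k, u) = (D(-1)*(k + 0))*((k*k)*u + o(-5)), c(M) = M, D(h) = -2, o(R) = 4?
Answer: 1620889050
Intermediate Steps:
W(k, u) = -2*k*(4 + u*k**2) (W(k, u) = (-2*(k + 0))*((k*k)*u + 4) = (-2*k)*(k**2*u + 4) = (-2*k)*(u*k**2 + 4) = (-2*k)*(4 + u*k**2) = -2*k*(4 + u*k**2))
c(-5)*W(-149, -49) = -(-10)*(-149)*(4 - 49*(-149)**2) = -(-10)*(-149)*(4 - 49*22201) = -(-10)*(-149)*(4 - 1087849) = -(-10)*(-149)*(-1087845) = -5*(-324177810) = 1620889050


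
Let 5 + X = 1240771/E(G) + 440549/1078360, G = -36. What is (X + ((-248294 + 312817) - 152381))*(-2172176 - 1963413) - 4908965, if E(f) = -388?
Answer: 39391002158335204833/104600920 ≈ 3.7658e+11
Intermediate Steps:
X = -334979725237/104600920 (X = -5 + (1240771/(-388) + 440549/1078360) = -5 + (1240771*(-1/388) + 440549*(1/1078360)) = -5 + (-1240771/388 + 440549/1078360) = -5 - 334456720637/104600920 = -334979725237/104600920 ≈ -3202.5)
(X + ((-248294 + 312817) - 152381))*(-2172176 - 1963413) - 4908965 = (-334979725237/104600920 + ((-248294 + 312817) - 152381))*(-2172176 - 1963413) - 4908965 = (-334979725237/104600920 + (64523 - 152381))*(-4135589) - 4908965 = (-334979725237/104600920 - 87858)*(-4135589) - 4908965 = -9525007354597/104600920*(-4135589) - 4908965 = 39391515640590452633/104600920 - 4908965 = 39391002158335204833/104600920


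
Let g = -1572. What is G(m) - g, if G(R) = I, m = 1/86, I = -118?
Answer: 1454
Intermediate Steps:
m = 1/86 ≈ 0.011628
G(R) = -118
G(m) - g = -118 - 1*(-1572) = -118 + 1572 = 1454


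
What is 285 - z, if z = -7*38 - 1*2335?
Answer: 2886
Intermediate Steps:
z = -2601 (z = -266 - 2335 = -2601)
285 - z = 285 - 1*(-2601) = 285 + 2601 = 2886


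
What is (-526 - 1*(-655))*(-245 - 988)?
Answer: -159057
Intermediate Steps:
(-526 - 1*(-655))*(-245 - 988) = (-526 + 655)*(-1233) = 129*(-1233) = -159057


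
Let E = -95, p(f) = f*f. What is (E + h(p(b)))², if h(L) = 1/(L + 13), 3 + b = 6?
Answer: 4363921/484 ≈ 9016.4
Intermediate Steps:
b = 3 (b = -3 + 6 = 3)
p(f) = f²
h(L) = 1/(13 + L)
(E + h(p(b)))² = (-95 + 1/(13 + 3²))² = (-95 + 1/(13 + 9))² = (-95 + 1/22)² = (-2089/22)² = 4363921/484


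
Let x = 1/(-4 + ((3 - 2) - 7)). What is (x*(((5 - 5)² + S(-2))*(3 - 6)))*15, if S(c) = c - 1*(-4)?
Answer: 9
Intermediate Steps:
S(c) = 4 + c (S(c) = c + 4 = 4 + c)
x = -⅒ (x = 1/(-4 + (1 - 7)) = 1/(-4 - 6) = 1/(-10) = -⅒ ≈ -0.10000)
(x*(((5 - 5)² + S(-2))*(3 - 6)))*15 = -((5 - 5)² + (4 - 2))*(3 - 6)/10*15 = -(0² + 2)*(-3)/10*15 = -(0 + 2)*(-3)/10*15 = -(-3)/5*15 = -⅒*(-6)*15 = (⅗)*15 = 9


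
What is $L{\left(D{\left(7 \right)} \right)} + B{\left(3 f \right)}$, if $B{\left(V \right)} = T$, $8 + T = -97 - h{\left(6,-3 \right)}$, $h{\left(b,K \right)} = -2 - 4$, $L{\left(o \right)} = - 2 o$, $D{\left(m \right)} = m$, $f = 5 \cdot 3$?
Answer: $-113$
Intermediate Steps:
$f = 15$
$h{\left(b,K \right)} = -6$ ($h{\left(b,K \right)} = -2 - 4 = -6$)
$T = -99$ ($T = -8 - 91 = -99$)
$B{\left(V \right)} = -99$
$L{\left(D{\left(7 \right)} \right)} + B{\left(3 f \right)} = \left(-2\right) 7 - 99 = -14 - 99 = -113$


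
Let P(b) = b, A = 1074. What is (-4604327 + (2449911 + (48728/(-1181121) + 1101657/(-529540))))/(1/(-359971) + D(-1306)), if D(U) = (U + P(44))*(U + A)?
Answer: -5844031900108271063209/794200075938423190740 ≈ -7.3584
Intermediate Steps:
D(U) = (44 + U)*(1074 + U) (D(U) = (U + 44)*(U + 1074) = (44 + U)*(1074 + U))
(-4604327 + (2449911 + (48728/(-1181121) + 1101657/(-529540))))/(1/(-359971) + D(-1306)) = (-4604327 + (2449911 + (48728/(-1181121) + 1101657/(-529540))))/(1/(-359971) + (47256 + (-1306)**2 + 1118*(-1306))) = (-4604327 + (2449911 + (48728*(-1/1181121) + 1101657*(-1/529540))))/(-1/359971 + (47256 + 1705636 - 1460108)) = (-4604327 + (2449911 + (-48728/1181121 - 1101657/529540)))/(-1/359971 + 292784) = (-4604327 + (2449911 - 1326993642617/625450814340))/(105393749263/359971) = (-4604327 + 1532297503016881123/625450814340)*(359971/105393749263) = -1347482568620768057/625450814340*359971/105393749263 = -5844031900108271063209/794200075938423190740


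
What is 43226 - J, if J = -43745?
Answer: 86971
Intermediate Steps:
43226 - J = 43226 - 1*(-43745) = 43226 + 43745 = 86971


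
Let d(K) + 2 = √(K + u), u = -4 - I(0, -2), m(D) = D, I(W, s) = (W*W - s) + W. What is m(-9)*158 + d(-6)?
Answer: -1424 + 2*I*√3 ≈ -1424.0 + 3.4641*I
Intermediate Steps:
I(W, s) = W + W² - s (I(W, s) = (W² - s) + W = W + W² - s)
u = -6 (u = -4 - (0 + 0² - 1*(-2)) = -4 - (0 + 0 + 2) = -4 - 1*2 = -4 - 2 = -6)
d(K) = -2 + √(-6 + K) (d(K) = -2 + √(K - 6) = -2 + √(-6 + K))
m(-9)*158 + d(-6) = -9*158 + (-2 + √(-6 - 6)) = -1422 + (-2 + √(-12)) = -1422 + (-2 + 2*I*√3) = -1424 + 2*I*√3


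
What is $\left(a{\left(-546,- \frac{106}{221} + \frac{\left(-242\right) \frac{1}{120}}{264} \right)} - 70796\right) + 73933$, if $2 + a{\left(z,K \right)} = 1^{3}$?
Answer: $3136$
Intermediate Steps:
$a{\left(z,K \right)} = -1$ ($a{\left(z,K \right)} = -2 + 1^{3} = -2 + 1 = -1$)
$\left(a{\left(-546,- \frac{106}{221} + \frac{\left(-242\right) \frac{1}{120}}{264} \right)} - 70796\right) + 73933 = \left(-1 - 70796\right) + 73933 = -70797 + 73933 = 3136$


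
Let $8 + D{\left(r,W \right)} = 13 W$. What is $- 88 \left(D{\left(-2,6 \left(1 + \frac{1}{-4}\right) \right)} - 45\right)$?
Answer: $-484$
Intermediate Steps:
$D{\left(r,W \right)} = -8 + 13 W$
$- 88 \left(D{\left(-2,6 \left(1 + \frac{1}{-4}\right) \right)} - 45\right) = - 88 \left(\left(-8 + 13 \cdot 6 \left(1 + \frac{1}{-4}\right)\right) - 45\right) = - 88 \left(\left(-8 + 13 \cdot 6 \left(1 - \frac{1}{4}\right)\right) - 45\right) = - 88 \left(\left(-8 + 13 \cdot 6 \cdot \frac{3}{4}\right) - 45\right) = - 88 \left(\left(-8 + 13 \cdot \frac{9}{2}\right) - 45\right) = - 88 \left(\left(-8 + \frac{117}{2}\right) - 45\right) = - 88 \left(\frac{101}{2} - 45\right) = \left(-88\right) \frac{11}{2} = -484$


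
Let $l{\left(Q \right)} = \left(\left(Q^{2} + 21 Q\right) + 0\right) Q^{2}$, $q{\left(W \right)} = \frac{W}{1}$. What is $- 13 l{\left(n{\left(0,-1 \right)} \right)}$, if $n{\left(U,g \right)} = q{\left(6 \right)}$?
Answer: $-75816$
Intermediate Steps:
$q{\left(W \right)} = W$ ($q{\left(W \right)} = W 1 = W$)
$n{\left(U,g \right)} = 6$
$l{\left(Q \right)} = Q^{2} \left(Q^{2} + 21 Q\right)$ ($l{\left(Q \right)} = \left(Q^{2} + 21 Q\right) Q^{2} = Q^{2} \left(Q^{2} + 21 Q\right)$)
$- 13 l{\left(n{\left(0,-1 \right)} \right)} = - 13 \cdot 6^{3} \left(21 + 6\right) = - 13 \cdot 216 \cdot 27 = \left(-13\right) 5832 = -75816$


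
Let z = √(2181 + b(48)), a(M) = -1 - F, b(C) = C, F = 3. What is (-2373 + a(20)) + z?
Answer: -2377 + √2229 ≈ -2329.8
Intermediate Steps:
a(M) = -4 (a(M) = -1 - 1*3 = -1 - 3 = -4)
z = √2229 (z = √(2181 + 48) = √2229 ≈ 47.212)
(-2373 + a(20)) + z = (-2373 - 4) + √2229 = -2377 + √2229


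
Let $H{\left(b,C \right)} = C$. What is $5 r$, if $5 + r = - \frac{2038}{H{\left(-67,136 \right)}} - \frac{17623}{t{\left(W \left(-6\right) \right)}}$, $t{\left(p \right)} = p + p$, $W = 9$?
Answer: $\frac{657245}{918} \approx 715.95$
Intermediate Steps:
$t{\left(p \right)} = 2 p$
$r = \frac{131449}{918}$ ($r = -5 - \left(- \frac{17623}{108} + \frac{1019}{68}\right) = -5 - \left(\frac{1019}{68} + \frac{17623}{2 \left(-54\right)}\right) = -5 - \left(\frac{1019}{68} + \frac{17623}{-108}\right) = -5 - - \frac{136039}{918} = -5 + \left(- \frac{1019}{68} + \frac{17623}{108}\right) = -5 + \frac{136039}{918} = \frac{131449}{918} \approx 143.19$)
$5 r = 5 \cdot \frac{131449}{918} = \frac{657245}{918}$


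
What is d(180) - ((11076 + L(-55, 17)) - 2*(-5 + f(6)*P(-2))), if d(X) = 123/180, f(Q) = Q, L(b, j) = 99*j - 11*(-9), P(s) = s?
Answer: -773479/60 ≈ -12891.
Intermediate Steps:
L(b, j) = 99 + 99*j (L(b, j) = 99*j + 99 = 99 + 99*j)
d(X) = 41/60 (d(X) = 123*(1/180) = 41/60)
d(180) - ((11076 + L(-55, 17)) - 2*(-5 + f(6)*P(-2))) = 41/60 - ((11076 + (99 + 99*17)) - 2*(-5 + 6*(-2))) = 41/60 - ((11076 + (99 + 1683)) - 2*(-5 - 12)) = 41/60 - ((11076 + 1782) - 2*(-17)) = 41/60 - (12858 + 34) = 41/60 - 1*12892 = 41/60 - 12892 = -773479/60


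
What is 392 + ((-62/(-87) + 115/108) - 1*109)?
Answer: 891923/3132 ≈ 284.78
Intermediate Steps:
392 + ((-62/(-87) + 115/108) - 1*109) = 392 + ((-62*(-1/87) + 115*(1/108)) - 109) = 392 + ((62/87 + 115/108) - 109) = 392 + (5567/3132 - 109) = 392 - 335821/3132 = 891923/3132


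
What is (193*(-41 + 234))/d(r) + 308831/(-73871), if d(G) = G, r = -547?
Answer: -2920551436/40407437 ≈ -72.278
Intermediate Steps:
(193*(-41 + 234))/d(r) + 308831/(-73871) = (193*(-41 + 234))/(-547) + 308831/(-73871) = (193*193)*(-1/547) + 308831*(-1/73871) = 37249*(-1/547) - 308831/73871 = -37249/547 - 308831/73871 = -2920551436/40407437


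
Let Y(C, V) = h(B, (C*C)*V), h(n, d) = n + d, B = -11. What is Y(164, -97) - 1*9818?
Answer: -2618741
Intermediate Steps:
h(n, d) = d + n
Y(C, V) = -11 + V*C² (Y(C, V) = (C*C)*V - 11 = C²*V - 11 = V*C² - 11 = -11 + V*C²)
Y(164, -97) - 1*9818 = (-11 - 97*164²) - 1*9818 = (-11 - 97*26896) - 9818 = (-11 - 2608912) - 9818 = -2608923 - 9818 = -2618741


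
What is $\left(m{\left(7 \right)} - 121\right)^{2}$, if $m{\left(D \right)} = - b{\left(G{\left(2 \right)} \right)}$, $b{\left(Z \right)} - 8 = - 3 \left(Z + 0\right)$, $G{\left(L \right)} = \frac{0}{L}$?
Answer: $16641$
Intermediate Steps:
$G{\left(L \right)} = 0$
$b{\left(Z \right)} = 8 - 3 Z$ ($b{\left(Z \right)} = 8 - 3 \left(Z + 0\right) = 8 - 3 Z$)
$m{\left(D \right)} = -8$ ($m{\left(D \right)} = - (8 - 0) = - (8 + 0) = \left(-1\right) 8 = -8$)
$\left(m{\left(7 \right)} - 121\right)^{2} = \left(-8 - 121\right)^{2} = \left(-129\right)^{2} = 16641$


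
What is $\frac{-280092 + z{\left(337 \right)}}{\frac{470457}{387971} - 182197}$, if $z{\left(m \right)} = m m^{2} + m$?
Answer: $- \frac{7370090713529}{35343340915} \approx -208.53$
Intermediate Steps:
$z{\left(m \right)} = m + m^{3}$ ($z{\left(m \right)} = m^{3} + m = m + m^{3}$)
$\frac{-280092 + z{\left(337 \right)}}{\frac{470457}{387971} - 182197} = \frac{-280092 + \left(337 + 337^{3}\right)}{\frac{470457}{387971} - 182197} = \frac{-280092 + \left(337 + 38272753\right)}{470457 \cdot \frac{1}{387971} - 182197} = \frac{-280092 + 38273090}{\frac{470457}{387971} - 182197} = \frac{37992998}{- \frac{70686681830}{387971}} = 37992998 \left(- \frac{387971}{70686681830}\right) = - \frac{7370090713529}{35343340915}$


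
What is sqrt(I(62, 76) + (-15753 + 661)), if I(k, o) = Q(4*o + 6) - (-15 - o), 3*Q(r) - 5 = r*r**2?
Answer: sqrt(9915334) ≈ 3148.9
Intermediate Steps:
Q(r) = 5/3 + r**3/3 (Q(r) = 5/3 + (r*r**2)/3 = 5/3 + r**3/3)
I(k, o) = 50/3 + o + (6 + 4*o)**3/3 (I(k, o) = (5/3 + (4*o + 6)**3/3) - (-15 - o) = (5/3 + (6 + 4*o)**3/3) + (15 + o) = 50/3 + o + (6 + 4*o)**3/3)
sqrt(I(62, 76) + (-15753 + 661)) = sqrt((50/3 + 76 + 8*(3 + 2*76)**3/3) + (-15753 + 661)) = sqrt((50/3 + 76 + 8*(3 + 152)**3/3) - 15092) = sqrt((50/3 + 76 + (8/3)*155**3) - 15092) = sqrt((50/3 + 76 + (8/3)*3723875) - 15092) = sqrt((50/3 + 76 + 29791000/3) - 15092) = sqrt(9930426 - 15092) = sqrt(9915334)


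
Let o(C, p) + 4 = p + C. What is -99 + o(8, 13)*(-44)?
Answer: -847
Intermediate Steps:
o(C, p) = -4 + C + p (o(C, p) = -4 + (p + C) = -4 + (C + p) = -4 + C + p)
-99 + o(8, 13)*(-44) = -99 + (-4 + 8 + 13)*(-44) = -99 + 17*(-44) = -99 - 748 = -847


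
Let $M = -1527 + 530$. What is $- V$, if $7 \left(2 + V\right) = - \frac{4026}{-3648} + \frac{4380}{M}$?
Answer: $\frac{10480517}{4243232} \approx 2.4699$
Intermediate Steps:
$M = -997$
$V = - \frac{10480517}{4243232}$ ($V = -2 + \frac{- \frac{4026}{-3648} + \frac{4380}{-997}}{7} = -2 + \frac{\left(-4026\right) \left(- \frac{1}{3648}\right) + 4380 \left(- \frac{1}{997}\right)}{7} = -2 + \frac{\frac{671}{608} - \frac{4380}{997}}{7} = -2 + \frac{1}{7} \left(- \frac{1994053}{606176}\right) = -2 - \frac{1994053}{4243232} = - \frac{10480517}{4243232} \approx -2.4699$)
$- V = \left(-1\right) \left(- \frac{10480517}{4243232}\right) = \frac{10480517}{4243232}$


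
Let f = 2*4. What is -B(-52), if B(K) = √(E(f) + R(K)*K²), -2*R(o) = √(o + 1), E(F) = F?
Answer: -2*√(2 - 338*I*√51) ≈ -69.51 + 69.452*I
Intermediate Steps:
f = 8
R(o) = -√(1 + o)/2 (R(o) = -√(o + 1)/2 = -√(1 + o)/2)
B(K) = √(8 - K²*√(1 + K)/2) (B(K) = √(8 + (-√(1 + K)/2)*K²) = √(8 - K²*√(1 + K)/2))
-B(-52) = -√(32 - 2*(-52)²*√(1 - 52))/2 = -√(32 - 2*2704*√(-51))/2 = -√(32 - 2*2704*I*√51)/2 = -√(32 - 5408*I*√51)/2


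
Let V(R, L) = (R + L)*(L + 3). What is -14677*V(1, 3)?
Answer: -352248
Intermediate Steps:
V(R, L) = (3 + L)*(L + R) (V(R, L) = (L + R)*(3 + L) = (3 + L)*(L + R))
-14677*V(1, 3) = -14677*(3² + 3*3 + 3*1 + 3*1) = -14677*(9 + 9 + 3 + 3) = -14677*24 = -352248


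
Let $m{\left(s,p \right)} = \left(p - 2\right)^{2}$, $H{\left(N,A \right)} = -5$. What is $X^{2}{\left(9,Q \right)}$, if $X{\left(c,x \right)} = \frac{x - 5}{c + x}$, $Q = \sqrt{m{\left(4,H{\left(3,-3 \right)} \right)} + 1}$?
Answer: $\frac{18825}{961} - \frac{13300 \sqrt{2}}{961} \approx 0.016607$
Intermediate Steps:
$m{\left(s,p \right)} = \left(-2 + p\right)^{2}$
$Q = 5 \sqrt{2}$ ($Q = \sqrt{\left(-2 - 5\right)^{2} + 1} = \sqrt{\left(-7\right)^{2} + 1} = \sqrt{49 + 1} = \sqrt{50} = 5 \sqrt{2} \approx 7.0711$)
$X{\left(c,x \right)} = \frac{-5 + x}{c + x}$
$X^{2}{\left(9,Q \right)} = \left(\frac{-5 + 5 \sqrt{2}}{9 + 5 \sqrt{2}}\right)^{2} = \frac{\left(-5 + 5 \sqrt{2}\right)^{2}}{\left(9 + 5 \sqrt{2}\right)^{2}}$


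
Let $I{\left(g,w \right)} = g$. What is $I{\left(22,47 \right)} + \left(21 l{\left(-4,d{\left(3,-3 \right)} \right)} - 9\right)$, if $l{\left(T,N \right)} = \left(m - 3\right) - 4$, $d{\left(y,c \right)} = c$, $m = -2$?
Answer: $-176$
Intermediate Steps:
$l{\left(T,N \right)} = -9$ ($l{\left(T,N \right)} = \left(-2 - 3\right) - 4 = -5 - 4 = -9$)
$I{\left(22,47 \right)} + \left(21 l{\left(-4,d{\left(3,-3 \right)} \right)} - 9\right) = 22 + \left(21 \left(-9\right) - 9\right) = 22 - 198 = -176$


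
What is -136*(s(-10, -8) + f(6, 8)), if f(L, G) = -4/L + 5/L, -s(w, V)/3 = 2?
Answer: 2380/3 ≈ 793.33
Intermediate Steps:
s(w, V) = -6 (s(w, V) = -3*2 = -6)
f(L, G) = 1/L
-136*(s(-10, -8) + f(6, 8)) = -136*(-6 + 1/6) = -136*(-6 + ⅙) = -136*(-35/6) = 2380/3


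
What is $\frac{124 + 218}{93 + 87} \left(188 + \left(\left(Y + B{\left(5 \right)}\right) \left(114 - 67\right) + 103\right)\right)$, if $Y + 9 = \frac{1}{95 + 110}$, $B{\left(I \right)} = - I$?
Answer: $- \frac{714286}{1025} \approx -696.86$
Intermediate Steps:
$Y = - \frac{1844}{205}$ ($Y = -9 + \frac{1}{95 + 110} = -9 + \frac{1}{205} = - \frac{1844}{205} \approx -8.9951$)
$\frac{124 + 218}{93 + 87} \left(188 + \left(\left(Y + B{\left(5 \right)}\right) \left(114 - 67\right) + 103\right)\right) = \frac{124 + 218}{93 + 87} \left(188 + \left(\left(- \frac{1844}{205} - 5\right) \left(114 - 67\right) + 103\right)\right) = \frac{342}{180} \left(188 + \left(\left(- \frac{1844}{205} - 5\right) 47 + 103\right)\right) = 342 \cdot \frac{1}{180} \left(188 + \left(\left(- \frac{2869}{205}\right) 47 + 103\right)\right) = \frac{19 \left(188 + \left(- \frac{134843}{205} + 103\right)\right)}{10} = \frac{19 \left(188 - \frac{113728}{205}\right)}{10} = \frac{19}{10} \left(- \frac{75188}{205}\right) = - \frac{714286}{1025}$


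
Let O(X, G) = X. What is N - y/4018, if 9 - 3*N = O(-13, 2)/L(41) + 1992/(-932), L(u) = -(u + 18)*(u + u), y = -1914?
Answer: 693962743/165706338 ≈ 4.1879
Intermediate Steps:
L(u) = -2*u*(18 + u) (L(u) = -(18 + u)*2*u = -2*u*(18 + u))
N = 12551581/3381762 (N = 3 - (-13*(-1/(82*(18 + 41))) + 1992/(-932))/3 = 3 - (-13/((-2*41*59)) + 1992*(-1/932))/3 = 3 - (-13/(-4838) - 498/233)/3 = 3 - (-13*(-1/4838) - 498/233)/3 = 3 - (13/4838 - 498/233)/3 = 3 - ⅓*(-2406295/1127254) = 3 + 2406295/3381762 = 12551581/3381762 ≈ 3.7116)
N - y/4018 = 12551581/3381762 - (-1914)/4018 = 12551581/3381762 - 1*(-957/2009) = 12551581/3381762 + 957/2009 = 693962743/165706338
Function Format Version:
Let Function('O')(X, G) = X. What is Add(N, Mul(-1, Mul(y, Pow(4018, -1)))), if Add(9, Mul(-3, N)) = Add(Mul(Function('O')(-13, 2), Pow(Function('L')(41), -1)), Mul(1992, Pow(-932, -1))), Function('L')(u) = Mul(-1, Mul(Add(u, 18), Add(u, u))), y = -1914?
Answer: Rational(693962743, 165706338) ≈ 4.1879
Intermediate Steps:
Function('L')(u) = Mul(-2, u, Add(18, u)) (Function('L')(u) = Mul(-1, Mul(Add(18, u), Mul(2, u))) = Mul(-1, Mul(2, u, Add(18, u))) = Mul(-2, u, Add(18, u)))
N = Rational(12551581, 3381762) (N = Add(3, Mul(Rational(-1, 3), Add(Mul(-13, Pow(Mul(-2, 41, Add(18, 41)), -1)), Mul(1992, Pow(-932, -1))))) = Add(3, Mul(Rational(-1, 3), Add(Mul(-13, Pow(Mul(-2, 41, 59), -1)), Mul(1992, Rational(-1, 932))))) = Add(3, Mul(Rational(-1, 3), Add(Mul(-13, Pow(-4838, -1)), Rational(-498, 233)))) = Add(3, Mul(Rational(-1, 3), Add(Mul(-13, Rational(-1, 4838)), Rational(-498, 233)))) = Add(3, Mul(Rational(-1, 3), Add(Rational(13, 4838), Rational(-498, 233)))) = Add(3, Mul(Rational(-1, 3), Rational(-2406295, 1127254))) = Add(3, Rational(2406295, 3381762)) = Rational(12551581, 3381762) ≈ 3.7116)
Add(N, Mul(-1, Mul(y, Pow(4018, -1)))) = Add(Rational(12551581, 3381762), Mul(-1, Mul(-1914, Pow(4018, -1)))) = Add(Rational(12551581, 3381762), Mul(-1, Mul(-1914, Rational(1, 4018)))) = Add(Rational(12551581, 3381762), Mul(-1, Rational(-957, 2009))) = Add(Rational(12551581, 3381762), Rational(957, 2009)) = Rational(693962743, 165706338)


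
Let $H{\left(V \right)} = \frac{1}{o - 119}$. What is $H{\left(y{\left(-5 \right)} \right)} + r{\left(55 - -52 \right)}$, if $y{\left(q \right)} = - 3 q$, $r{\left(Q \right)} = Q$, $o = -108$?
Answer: $\frac{24288}{227} \approx 107.0$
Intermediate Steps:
$H{\left(V \right)} = - \frac{1}{227}$ ($H{\left(V \right)} = \frac{1}{-108 - 119} = \frac{1}{-227} = - \frac{1}{227}$)
$H{\left(y{\left(-5 \right)} \right)} + r{\left(55 - -52 \right)} = - \frac{1}{227} + \left(55 - -52\right) = - \frac{1}{227} + \left(55 + 52\right) = - \frac{1}{227} + 107 = \frac{24288}{227}$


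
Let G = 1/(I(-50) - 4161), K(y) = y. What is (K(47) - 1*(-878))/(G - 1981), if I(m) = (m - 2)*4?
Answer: -808265/1730998 ≈ -0.46694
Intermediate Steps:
I(m) = -8 + 4*m (I(m) = (-2 + m)*4 = -8 + 4*m)
G = -1/4369 (G = 1/((-8 + 4*(-50)) - 4161) = 1/((-8 - 200) - 4161) = 1/(-208 - 4161) = 1/(-4369) = -1/4369 ≈ -0.00022889)
(K(47) - 1*(-878))/(G - 1981) = (47 - 1*(-878))/(-1/4369 - 1981) = (47 + 878)/(-8654990/4369) = 925*(-4369/8654990) = -808265/1730998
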